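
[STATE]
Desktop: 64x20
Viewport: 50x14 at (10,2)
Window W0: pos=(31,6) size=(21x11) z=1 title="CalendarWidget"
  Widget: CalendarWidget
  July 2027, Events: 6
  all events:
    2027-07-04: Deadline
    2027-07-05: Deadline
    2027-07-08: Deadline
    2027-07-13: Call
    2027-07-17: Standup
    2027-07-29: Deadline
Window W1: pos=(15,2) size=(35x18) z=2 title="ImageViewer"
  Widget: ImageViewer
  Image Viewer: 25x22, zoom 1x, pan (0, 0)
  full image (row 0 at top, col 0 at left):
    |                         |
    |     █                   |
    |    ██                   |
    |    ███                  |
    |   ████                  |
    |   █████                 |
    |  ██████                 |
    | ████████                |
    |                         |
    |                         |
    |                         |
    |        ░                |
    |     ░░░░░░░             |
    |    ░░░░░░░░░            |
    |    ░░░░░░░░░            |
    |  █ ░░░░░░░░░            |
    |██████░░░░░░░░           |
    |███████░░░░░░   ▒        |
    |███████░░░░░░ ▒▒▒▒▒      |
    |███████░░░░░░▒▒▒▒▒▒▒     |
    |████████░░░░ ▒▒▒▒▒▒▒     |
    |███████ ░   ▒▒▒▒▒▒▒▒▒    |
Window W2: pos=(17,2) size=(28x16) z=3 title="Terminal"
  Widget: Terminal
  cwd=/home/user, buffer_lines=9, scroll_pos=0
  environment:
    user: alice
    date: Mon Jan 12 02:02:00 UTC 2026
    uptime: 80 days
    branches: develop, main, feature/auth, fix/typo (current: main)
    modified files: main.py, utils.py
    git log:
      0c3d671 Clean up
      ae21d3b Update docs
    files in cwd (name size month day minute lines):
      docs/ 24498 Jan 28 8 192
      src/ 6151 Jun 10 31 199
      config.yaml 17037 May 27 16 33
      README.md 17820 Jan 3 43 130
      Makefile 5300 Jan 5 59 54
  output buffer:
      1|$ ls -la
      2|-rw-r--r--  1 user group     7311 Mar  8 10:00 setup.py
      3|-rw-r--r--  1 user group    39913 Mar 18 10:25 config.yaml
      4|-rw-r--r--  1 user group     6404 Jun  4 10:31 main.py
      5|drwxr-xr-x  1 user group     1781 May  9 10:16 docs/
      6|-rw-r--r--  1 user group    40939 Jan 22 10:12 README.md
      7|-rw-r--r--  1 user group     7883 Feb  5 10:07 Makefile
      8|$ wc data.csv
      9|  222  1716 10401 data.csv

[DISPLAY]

     ┏━┏━━━━━━━━━━━━━━━━━━━━━━━━━━┓━━━━┓          
     ┃ ┃ Terminal                 ┃    ┃          
     ┠─┠──────────────────────────┨────┨          
     ┃ ┃$ ls -la                  ┃    ┃          
     ┃ ┃-rw-r--r--  1 user group  ┃    ┃━┓        
     ┃ ┃-rw-r--r--  1 user group  ┃    ┃ ┃        
     ┃ ┃-rw-r--r--  1 user group  ┃    ┃─┨        
     ┃ ┃drwxr-xr-x  1 user group  ┃    ┃ ┃        
     ┃ ┃-rw-r--r--  1 user group  ┃    ┃S┃        
     ┃ ┃-rw-r--r--  1 user group  ┃    ┃ ┃        
     ┃ ┃$ wc data.csv             ┃    ┃0┃        
     ┃ ┃  222  1716 10401 data.csv┃    ┃*┃        
     ┃ ┃$ █                       ┃    ┃2┃        
     ┃ ┃                          ┃    ┃ ┃        


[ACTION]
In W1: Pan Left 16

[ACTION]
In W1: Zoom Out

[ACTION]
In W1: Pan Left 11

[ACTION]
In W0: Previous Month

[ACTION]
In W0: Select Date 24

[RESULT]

     ┏━┏━━━━━━━━━━━━━━━━━━━━━━━━━━┓━━━━┓          
     ┃ ┃ Terminal                 ┃    ┃          
     ┠─┠──────────────────────────┨────┨          
     ┃ ┃$ ls -la                  ┃    ┃          
     ┃ ┃-rw-r--r--  1 user group  ┃    ┃━┓        
     ┃ ┃-rw-r--r--  1 user group  ┃    ┃ ┃        
     ┃ ┃-rw-r--r--  1 user group  ┃    ┃─┨        
     ┃ ┃drwxr-xr-x  1 user group  ┃    ┃ ┃        
     ┃ ┃-rw-r--r--  1 user group  ┃    ┃S┃        
     ┃ ┃-rw-r--r--  1 user group  ┃    ┃ ┃        
     ┃ ┃$ wc data.csv             ┃    ┃1┃        
     ┃ ┃  222  1716 10401 data.csv┃    ┃2┃        
     ┃ ┃$ █                       ┃    ┃6┃        
     ┃ ┃                          ┃    ┃ ┃        


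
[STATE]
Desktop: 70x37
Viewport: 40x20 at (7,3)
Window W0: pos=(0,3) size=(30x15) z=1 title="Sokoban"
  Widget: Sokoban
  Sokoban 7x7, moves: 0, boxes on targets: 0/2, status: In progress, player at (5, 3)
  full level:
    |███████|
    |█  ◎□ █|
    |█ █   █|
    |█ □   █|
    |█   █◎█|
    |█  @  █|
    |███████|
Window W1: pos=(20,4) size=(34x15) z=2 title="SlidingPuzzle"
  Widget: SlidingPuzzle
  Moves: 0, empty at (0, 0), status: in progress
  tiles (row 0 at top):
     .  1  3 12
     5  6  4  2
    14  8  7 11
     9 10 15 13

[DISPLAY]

━━━━━━━━━━━━━━━━━━━━━━┓                 
an           ┏━━━━━━━━━━━━━━━━━━━━━━━━━━
─────────────┃ SlidingPuzzle            
█            ┠──────────────────────────
█            ┃┌────┬────┬────┬────┐     
█            ┃│    │  1 │  3 │ 12 │     
█            ┃├────┼────┼────┼────┤     
█            ┃│  5 │  6 │  4 │  2 │     
█            ┃├────┼────┼────┼────┤     
█            ┃│ 14 │  8 │  7 │ 11 │     
 0  0/2      ┃├────┼────┼────┼────┤     
             ┃│  9 │ 10 │ 15 │ 13 │     
             ┃└────┴────┴────┴────┘     
             ┃Moves: 0                  
━━━━━━━━━━━━━┃                          
             ┗━━━━━━━━━━━━━━━━━━━━━━━━━━
                                        
                                        
                                        
                                        


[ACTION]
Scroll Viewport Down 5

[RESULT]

█            ┃│    │  1 │  3 │ 12 │     
█            ┃├────┼────┼────┼────┤     
█            ┃│  5 │  6 │  4 │  2 │     
█            ┃├────┼────┼────┼────┤     
█            ┃│ 14 │  8 │  7 │ 11 │     
 0  0/2      ┃├────┼────┼────┼────┤     
             ┃│  9 │ 10 │ 15 │ 13 │     
             ┃└────┴────┴────┴────┘     
             ┃Moves: 0                  
━━━━━━━━━━━━━┃                          
             ┗━━━━━━━━━━━━━━━━━━━━━━━━━━
                                        
                                        
                                        
                                        
                                        
                                        
                                        
                                        
                                        


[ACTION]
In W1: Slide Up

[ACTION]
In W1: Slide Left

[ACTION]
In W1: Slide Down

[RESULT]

█            ┃│  5 │    │  3 │ 12 │     
█            ┃├────┼────┼────┼────┤     
█            ┃│  6 │  1 │  4 │  2 │     
█            ┃├────┼────┼────┼────┤     
█            ┃│ 14 │  8 │  7 │ 11 │     
 0  0/2      ┃├────┼────┼────┼────┤     
             ┃│  9 │ 10 │ 15 │ 13 │     
             ┃└────┴────┴────┴────┘     
             ┃Moves: 3                  
━━━━━━━━━━━━━┃                          
             ┗━━━━━━━━━━━━━━━━━━━━━━━━━━
                                        
                                        
                                        
                                        
                                        
                                        
                                        
                                        
                                        


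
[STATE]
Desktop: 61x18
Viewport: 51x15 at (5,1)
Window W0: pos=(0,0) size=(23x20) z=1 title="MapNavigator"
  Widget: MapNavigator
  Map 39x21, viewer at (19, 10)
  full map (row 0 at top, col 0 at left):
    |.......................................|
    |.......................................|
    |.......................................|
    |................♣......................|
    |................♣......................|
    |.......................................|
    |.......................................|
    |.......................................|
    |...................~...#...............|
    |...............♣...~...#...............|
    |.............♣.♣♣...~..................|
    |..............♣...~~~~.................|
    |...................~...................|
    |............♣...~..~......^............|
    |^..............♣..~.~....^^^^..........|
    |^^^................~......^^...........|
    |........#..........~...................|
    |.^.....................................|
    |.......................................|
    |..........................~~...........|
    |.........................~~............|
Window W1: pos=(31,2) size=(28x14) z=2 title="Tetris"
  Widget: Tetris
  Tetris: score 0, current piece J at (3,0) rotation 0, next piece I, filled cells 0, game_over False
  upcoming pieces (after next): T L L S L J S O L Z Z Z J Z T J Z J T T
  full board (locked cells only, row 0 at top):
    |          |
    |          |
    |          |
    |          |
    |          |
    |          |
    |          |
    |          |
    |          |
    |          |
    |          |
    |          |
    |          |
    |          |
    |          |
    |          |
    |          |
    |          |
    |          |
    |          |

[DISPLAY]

Navigator        ┃                                 
─────────────────┨        ┏━━━━━━━━━━━━━━━━━━━━━━━━
.................┃        ┃ Tetris                 
...♣.............┃        ┠────────────────────────
...♣.............┃        ┃          │Next:        
.................┃        ┃          │████         
.................┃        ┃          │             
.................┃        ┃          │             
......~...#......┃        ┃          │             
..♣...~...#......┃        ┃          │             
♣.♣♣..@~.........┃        ┃          │Score:       
.♣...~~~~........┃        ┃          │0            
......~..........┃        ┃          │             
...~..~......^...┃        ┃          │             
..♣..~.~....^^^^.┃        ┗━━━━━━━━━━━━━━━━━━━━━━━━


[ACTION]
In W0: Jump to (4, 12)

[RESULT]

Navigator        ┃                                 
─────────────────┨        ┏━━━━━━━━━━━━━━━━━━━━━━━━
  ...............┃        ┃ Tetris                 
  ...............┃        ┠────────────────────────
  ...............┃        ┃          │Next:        
  ...............┃        ┃          │████         
  ...............┃        ┃          │             
  ...............┃        ┃          │             
  .............♣.┃        ┃          │             
  ..............♣┃        ┃          │             
  ....@..........┃        ┃          │Score:       
  ............♣..┃        ┃          │0            
  ^..............┃        ┃          │             
  ^^^............┃        ┃          │             
  ........#......┃        ┗━━━━━━━━━━━━━━━━━━━━━━━━


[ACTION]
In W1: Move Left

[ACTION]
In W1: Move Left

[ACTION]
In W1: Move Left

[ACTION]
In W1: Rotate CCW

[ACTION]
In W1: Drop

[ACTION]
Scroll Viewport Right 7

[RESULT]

ator        ┃                                      
────────────┨        ┏━━━━━━━━━━━━━━━━━━━━━━━━━━┓  
............┃        ┃ Tetris                   ┃  
............┃        ┠──────────────────────────┨  
............┃        ┃          │Next:          ┃  
............┃        ┃          │████           ┃  
............┃        ┃          │               ┃  
............┃        ┃          │               ┃  
..........♣.┃        ┃          │               ┃  
...........♣┃        ┃          │               ┃  
.@..........┃        ┃          │Score:         ┃  
.........♣..┃        ┃          │0              ┃  
............┃        ┃          │               ┃  
............┃        ┃          │               ┃  
.....#......┃        ┗━━━━━━━━━━━━━━━━━━━━━━━━━━┛  


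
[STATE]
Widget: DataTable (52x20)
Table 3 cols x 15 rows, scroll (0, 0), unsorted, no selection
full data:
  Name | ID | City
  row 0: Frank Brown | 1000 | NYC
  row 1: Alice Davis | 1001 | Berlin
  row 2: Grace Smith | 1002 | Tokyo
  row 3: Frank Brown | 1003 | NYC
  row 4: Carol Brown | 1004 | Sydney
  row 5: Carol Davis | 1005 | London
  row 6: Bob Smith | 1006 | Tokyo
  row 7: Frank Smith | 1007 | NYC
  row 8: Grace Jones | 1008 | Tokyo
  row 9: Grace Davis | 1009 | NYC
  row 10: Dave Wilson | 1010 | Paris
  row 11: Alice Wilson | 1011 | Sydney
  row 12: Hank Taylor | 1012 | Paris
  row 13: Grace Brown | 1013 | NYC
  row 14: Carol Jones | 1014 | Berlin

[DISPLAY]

Name        │ID  │City                              
────────────┼────┼──────                            
Frank Brown │1000│NYC                               
Alice Davis │1001│Berlin                            
Grace Smith │1002│Tokyo                             
Frank Brown │1003│NYC                               
Carol Brown │1004│Sydney                            
Carol Davis │1005│London                            
Bob Smith   │1006│Tokyo                             
Frank Smith │1007│NYC                               
Grace Jones │1008│Tokyo                             
Grace Davis │1009│NYC                               
Dave Wilson │1010│Paris                             
Alice Wilson│1011│Sydney                            
Hank Taylor │1012│Paris                             
Grace Brown │1013│NYC                               
Carol Jones │1014│Berlin                            
                                                    
                                                    
                                                    


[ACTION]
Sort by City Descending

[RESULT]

Name        │ID  │City ▼                            
────────────┼────┼──────                            
Grace Smith │1002│Tokyo                             
Bob Smith   │1006│Tokyo                             
Grace Jones │1008│Tokyo                             
Carol Brown │1004│Sydney                            
Alice Wilson│1011│Sydney                            
Dave Wilson │1010│Paris                             
Hank Taylor │1012│Paris                             
Frank Brown │1000│NYC                               
Frank Brown │1003│NYC                               
Frank Smith │1007│NYC                               
Grace Davis │1009│NYC                               
Grace Brown │1013│NYC                               
Carol Davis │1005│London                            
Alice Davis │1001│Berlin                            
Carol Jones │1014│Berlin                            
                                                    
                                                    
                                                    


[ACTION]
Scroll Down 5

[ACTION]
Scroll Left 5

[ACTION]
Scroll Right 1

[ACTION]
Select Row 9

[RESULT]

Name        │ID  │City ▼                            
────────────┼────┼──────                            
Grace Smith │1002│Tokyo                             
Bob Smith   │1006│Tokyo                             
Grace Jones │1008│Tokyo                             
Carol Brown │1004│Sydney                            
Alice Wilson│1011│Sydney                            
Dave Wilson │1010│Paris                             
Hank Taylor │1012│Paris                             
Frank Brown │1000│NYC                               
Frank Brown │1003│NYC                               
>rank Smith │1007│NYC                               
Grace Davis │1009│NYC                               
Grace Brown │1013│NYC                               
Carol Davis │1005│London                            
Alice Davis │1001│Berlin                            
Carol Jones │1014│Berlin                            
                                                    
                                                    
                                                    


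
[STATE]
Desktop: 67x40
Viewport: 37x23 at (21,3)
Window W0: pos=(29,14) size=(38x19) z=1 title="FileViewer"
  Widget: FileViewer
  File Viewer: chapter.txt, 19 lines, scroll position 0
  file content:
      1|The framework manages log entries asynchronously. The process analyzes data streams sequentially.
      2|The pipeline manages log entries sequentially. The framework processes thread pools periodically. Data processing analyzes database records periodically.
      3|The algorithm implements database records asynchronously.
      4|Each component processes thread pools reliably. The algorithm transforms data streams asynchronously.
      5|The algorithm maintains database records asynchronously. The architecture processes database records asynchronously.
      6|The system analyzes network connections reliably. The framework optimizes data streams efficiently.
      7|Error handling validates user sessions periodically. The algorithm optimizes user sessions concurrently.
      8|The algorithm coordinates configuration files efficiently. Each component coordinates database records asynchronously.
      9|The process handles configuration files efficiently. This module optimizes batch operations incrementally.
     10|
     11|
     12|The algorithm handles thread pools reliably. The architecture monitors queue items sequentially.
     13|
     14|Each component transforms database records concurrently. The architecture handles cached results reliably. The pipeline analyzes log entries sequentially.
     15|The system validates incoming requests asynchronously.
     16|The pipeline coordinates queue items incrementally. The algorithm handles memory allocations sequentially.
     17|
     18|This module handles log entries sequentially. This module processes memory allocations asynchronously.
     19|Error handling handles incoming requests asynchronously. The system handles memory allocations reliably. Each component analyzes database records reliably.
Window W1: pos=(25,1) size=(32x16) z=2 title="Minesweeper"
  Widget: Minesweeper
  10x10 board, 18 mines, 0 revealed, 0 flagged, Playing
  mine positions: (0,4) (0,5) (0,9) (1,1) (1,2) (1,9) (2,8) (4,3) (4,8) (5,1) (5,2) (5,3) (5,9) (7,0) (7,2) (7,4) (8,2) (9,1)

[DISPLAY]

    ┠──────────────────────────────┨ 
    ┃■■■■■■■■■■                    ┃ 
    ┃■■■■■■■■■■                    ┃ 
    ┃■■■■■■■■■■                    ┃ 
    ┃■■■■■■■■■■                    ┃ 
    ┃■■■■■■■■■■                    ┃ 
    ┃■■■■■■■■■■                    ┃ 
    ┃■■■■■■■■■■                    ┃ 
    ┃■■■■■■■■■■                    ┃ 
    ┃■■■■■■■■■■                    ┃ 
    ┃■■■■■■■■■■                    ┃ 
    ┃                              ┃━
    ┃                              ┃ 
    ┗━━━━━━━━━━━━━━━━━━━━━━━━━━━━━━┛─
        ┃The framework manages log en
        ┃The pipeline manages log ent
        ┃The algorithm implements dat
        ┃Each component processes thr
        ┃The algorithm maintains data
        ┃The system analyzes network 
        ┃Error handling validates use
        ┃The algorithm coordinates co
        ┃The process handles configur


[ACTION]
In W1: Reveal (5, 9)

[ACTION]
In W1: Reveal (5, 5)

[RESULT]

    ┠──────────────────────────────┨ 
    ┃■■■■✹✹■■■✹                    ┃ 
    ┃■✹✹■■■■■■✹                    ┃ 
    ┃■■■■■■■■✹■                    ┃ 
    ┃■■■■■■■■■■                    ┃ 
    ┃■■■✹■■■■✹■                    ┃ 
    ┃■✹✹✹■■■■■✹                    ┃ 
    ┃■■■■■■■■■■                    ┃ 
    ┃✹■✹■✹■■■■■                    ┃ 
    ┃■■✹■■■■■■■                    ┃ 
    ┃■✹■■■■■■■■                    ┃ 
    ┃                              ┃━
    ┃                              ┃ 
    ┗━━━━━━━━━━━━━━━━━━━━━━━━━━━━━━┛─
        ┃The framework manages log en
        ┃The pipeline manages log ent
        ┃The algorithm implements dat
        ┃Each component processes thr
        ┃The algorithm maintains data
        ┃The system analyzes network 
        ┃Error handling validates use
        ┃The algorithm coordinates co
        ┃The process handles configur


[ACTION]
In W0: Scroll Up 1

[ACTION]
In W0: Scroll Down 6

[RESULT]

    ┠──────────────────────────────┨ 
    ┃■■■■✹✹■■■✹                    ┃ 
    ┃■✹✹■■■■■■✹                    ┃ 
    ┃■■■■■■■■✹■                    ┃ 
    ┃■■■■■■■■■■                    ┃ 
    ┃■■■✹■■■■✹■                    ┃ 
    ┃■✹✹✹■■■■■✹                    ┃ 
    ┃■■■■■■■■■■                    ┃ 
    ┃✹■✹■✹■■■■■                    ┃ 
    ┃■■✹■■■■■■■                    ┃ 
    ┃■✹■■■■■■■■                    ┃ 
    ┃                              ┃━
    ┃                              ┃ 
    ┗━━━━━━━━━━━━━━━━━━━━━━━━━━━━━━┛─
        ┃The algorithm maintains data
        ┃The system analyzes network 
        ┃Error handling validates use
        ┃The algorithm coordinates co
        ┃The process handles configur
        ┃                            
        ┃                            
        ┃The algorithm handles thread
        ┃                            


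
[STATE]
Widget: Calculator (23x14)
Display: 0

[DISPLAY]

                      0
┌───┬───┬───┬───┐      
│ 7 │ 8 │ 9 │ ÷ │      
├───┼───┼───┼───┤      
│ 4 │ 5 │ 6 │ × │      
├───┼───┼───┼───┤      
│ 1 │ 2 │ 3 │ - │      
├───┼───┼───┼───┤      
│ 0 │ . │ = │ + │      
├───┼───┼───┼───┤      
│ C │ MC│ MR│ M+│      
└───┴───┴───┴───┘      
                       
                       


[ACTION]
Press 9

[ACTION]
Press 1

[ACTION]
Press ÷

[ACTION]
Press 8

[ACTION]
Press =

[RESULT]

                 11.375
┌───┬───┬───┬───┐      
│ 7 │ 8 │ 9 │ ÷ │      
├───┼───┼───┼───┤      
│ 4 │ 5 │ 6 │ × │      
├───┼───┼───┼───┤      
│ 1 │ 2 │ 3 │ - │      
├───┼───┼───┼───┤      
│ 0 │ . │ = │ + │      
├───┼───┼───┼───┤      
│ C │ MC│ MR│ M+│      
└───┴───┴───┴───┘      
                       
                       


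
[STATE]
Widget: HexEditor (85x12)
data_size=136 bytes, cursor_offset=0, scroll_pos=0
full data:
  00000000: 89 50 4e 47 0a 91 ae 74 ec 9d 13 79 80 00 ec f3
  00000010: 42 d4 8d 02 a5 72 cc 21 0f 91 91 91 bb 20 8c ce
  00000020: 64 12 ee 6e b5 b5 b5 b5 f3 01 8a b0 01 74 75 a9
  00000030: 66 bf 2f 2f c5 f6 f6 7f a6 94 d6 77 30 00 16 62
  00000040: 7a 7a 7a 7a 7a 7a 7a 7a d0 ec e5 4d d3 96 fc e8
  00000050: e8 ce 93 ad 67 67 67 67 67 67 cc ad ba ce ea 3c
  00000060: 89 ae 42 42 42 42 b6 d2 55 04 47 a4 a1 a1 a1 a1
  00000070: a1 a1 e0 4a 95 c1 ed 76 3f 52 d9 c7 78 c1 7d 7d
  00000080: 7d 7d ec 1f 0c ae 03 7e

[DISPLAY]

00000000  89 50 4e 47 0a 91 ae 74  ec 9d 13 79 80 00 ec f3  |.PNG...t...y....|       
00000010  42 d4 8d 02 a5 72 cc 21  0f 91 91 91 bb 20 8c ce  |B....r.!..... ..|       
00000020  64 12 ee 6e b5 b5 b5 b5  f3 01 8a b0 01 74 75 a9  |d..n.........tu.|       
00000030  66 bf 2f 2f c5 f6 f6 7f  a6 94 d6 77 30 00 16 62  |f.//.......w0..b|       
00000040  7a 7a 7a 7a 7a 7a 7a 7a  d0 ec e5 4d d3 96 fc e8  |zzzzzzzz...M....|       
00000050  e8 ce 93 ad 67 67 67 67  67 67 cc ad ba ce ea 3c  |....gggggg.....<|       
00000060  89 ae 42 42 42 42 b6 d2  55 04 47 a4 a1 a1 a1 a1  |..BBBB..U.G.....|       
00000070  a1 a1 e0 4a 95 c1 ed 76  3f 52 d9 c7 78 c1 7d 7d  |...J...v?R..x.}}|       
00000080  7d 7d ec 1f 0c ae 03 7e                           |}}.....~        |       
                                                                                     
                                                                                     
                                                                                     


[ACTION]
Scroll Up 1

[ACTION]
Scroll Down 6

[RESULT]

00000060  89 ae 42 42 42 42 b6 d2  55 04 47 a4 a1 a1 a1 a1  |..BBBB..U.G.....|       
00000070  a1 a1 e0 4a 95 c1 ed 76  3f 52 d9 c7 78 c1 7d 7d  |...J...v?R..x.}}|       
00000080  7d 7d ec 1f 0c ae 03 7e                           |}}.....~        |       
                                                                                     
                                                                                     
                                                                                     
                                                                                     
                                                                                     
                                                                                     
                                                                                     
                                                                                     
                                                                                     


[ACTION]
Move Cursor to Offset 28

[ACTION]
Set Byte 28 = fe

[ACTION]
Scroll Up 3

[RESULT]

00000030  66 bf 2f 2f c5 f6 f6 7f  a6 94 d6 77 30 00 16 62  |f.//.......w0..b|       
00000040  7a 7a 7a 7a 7a 7a 7a 7a  d0 ec e5 4d d3 96 fc e8  |zzzzzzzz...M....|       
00000050  e8 ce 93 ad 67 67 67 67  67 67 cc ad ba ce ea 3c  |....gggggg.....<|       
00000060  89 ae 42 42 42 42 b6 d2  55 04 47 a4 a1 a1 a1 a1  |..BBBB..U.G.....|       
00000070  a1 a1 e0 4a 95 c1 ed 76  3f 52 d9 c7 78 c1 7d 7d  |...J...v?R..x.}}|       
00000080  7d 7d ec 1f 0c ae 03 7e                           |}}.....~        |       
                                                                                     
                                                                                     
                                                                                     
                                                                                     
                                                                                     
                                                                                     


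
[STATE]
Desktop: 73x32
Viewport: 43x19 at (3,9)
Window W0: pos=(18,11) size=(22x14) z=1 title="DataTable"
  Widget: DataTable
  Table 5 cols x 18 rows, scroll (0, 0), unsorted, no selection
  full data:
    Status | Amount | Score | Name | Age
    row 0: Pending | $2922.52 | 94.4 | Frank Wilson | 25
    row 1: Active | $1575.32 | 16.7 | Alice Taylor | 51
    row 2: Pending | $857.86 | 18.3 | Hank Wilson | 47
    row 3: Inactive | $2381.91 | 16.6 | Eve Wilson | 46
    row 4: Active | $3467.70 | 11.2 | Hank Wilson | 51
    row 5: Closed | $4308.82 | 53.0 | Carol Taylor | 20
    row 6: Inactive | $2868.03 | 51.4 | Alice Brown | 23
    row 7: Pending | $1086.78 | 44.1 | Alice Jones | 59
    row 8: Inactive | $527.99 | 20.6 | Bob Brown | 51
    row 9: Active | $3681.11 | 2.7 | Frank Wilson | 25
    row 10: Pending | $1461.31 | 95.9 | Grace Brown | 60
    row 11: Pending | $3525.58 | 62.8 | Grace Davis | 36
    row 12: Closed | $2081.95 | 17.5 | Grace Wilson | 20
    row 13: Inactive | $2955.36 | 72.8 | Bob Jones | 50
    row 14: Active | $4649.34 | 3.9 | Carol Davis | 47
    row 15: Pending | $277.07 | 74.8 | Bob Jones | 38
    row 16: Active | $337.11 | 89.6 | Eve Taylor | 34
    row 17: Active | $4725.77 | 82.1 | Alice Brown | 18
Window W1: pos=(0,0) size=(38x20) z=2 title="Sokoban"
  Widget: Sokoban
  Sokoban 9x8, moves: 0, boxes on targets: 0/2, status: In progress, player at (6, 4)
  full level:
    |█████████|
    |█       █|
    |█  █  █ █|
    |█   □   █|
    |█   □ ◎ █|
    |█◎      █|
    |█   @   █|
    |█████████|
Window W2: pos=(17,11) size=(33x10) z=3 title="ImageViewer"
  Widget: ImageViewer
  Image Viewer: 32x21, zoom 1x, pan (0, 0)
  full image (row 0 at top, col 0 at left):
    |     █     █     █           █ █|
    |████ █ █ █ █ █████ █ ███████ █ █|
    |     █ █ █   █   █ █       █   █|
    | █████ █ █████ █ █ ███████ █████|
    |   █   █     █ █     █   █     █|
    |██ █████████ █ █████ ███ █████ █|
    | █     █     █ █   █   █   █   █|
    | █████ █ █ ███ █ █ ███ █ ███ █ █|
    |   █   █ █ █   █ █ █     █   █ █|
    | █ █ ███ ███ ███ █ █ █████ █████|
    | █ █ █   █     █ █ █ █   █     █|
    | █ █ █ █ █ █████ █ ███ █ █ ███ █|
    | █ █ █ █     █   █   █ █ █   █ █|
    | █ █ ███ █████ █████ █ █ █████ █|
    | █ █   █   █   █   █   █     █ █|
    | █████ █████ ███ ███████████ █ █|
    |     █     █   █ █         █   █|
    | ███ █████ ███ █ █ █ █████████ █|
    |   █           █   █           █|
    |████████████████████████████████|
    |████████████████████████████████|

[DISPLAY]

  @   █                           ┃        
███████                           ┃        
ves: 0  0/2   ┏━━━━━━━━━━━━━━━━━━━━━━━━━━━━
              ┃ ImageViewer                
              ┠────────────────────────────
              ┃     █     █     █          
              ┃████ █ █ █ █ █████ █ ███████
              ┃     █ █ █   █   █ █       █
              ┃ █████ █ █████ █ █ ███████ █
              ┃   █   █     █ █     █   █  
━━━━━━━━━━━━━━┃██ █████████ █ █████ ███ ███
              ┗━━━━━━━━━━━━━━━━━━━━━━━━━━━━
               ┃Closed  │$4308.82│53┃      
               ┃Inactive│$2868.03│51┃      
               ┃Pending │$1086.78│44┃      
               ┗━━━━━━━━━━━━━━━━━━━━┛      
                                           
                                           
                                           


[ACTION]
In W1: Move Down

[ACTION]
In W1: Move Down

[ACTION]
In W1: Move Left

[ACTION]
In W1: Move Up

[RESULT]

      █                           ┃        
███████                           ┃        
ves: 2  0/2   ┏━━━━━━━━━━━━━━━━━━━━━━━━━━━━
              ┃ ImageViewer                
              ┠────────────────────────────
              ┃     █     █     █          
              ┃████ █ █ █ █ █████ █ ███████
              ┃     █ █ █   █   █ █       █
              ┃ █████ █ █████ █ █ ███████ █
              ┃   █   █     █ █     █   █  
━━━━━━━━━━━━━━┃██ █████████ █ █████ ███ ███
              ┗━━━━━━━━━━━━━━━━━━━━━━━━━━━━
               ┃Closed  │$4308.82│53┃      
               ┃Inactive│$2868.03│51┃      
               ┃Pending │$1086.78│44┃      
               ┗━━━━━━━━━━━━━━━━━━━━┛      
                                           
                                           
                                           


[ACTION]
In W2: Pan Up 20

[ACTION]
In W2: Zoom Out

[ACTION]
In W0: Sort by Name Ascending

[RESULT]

      █                           ┃        
███████                           ┃        
ves: 2  0/2   ┏━━━━━━━━━━━━━━━━━━━━━━━━━━━━
              ┃ ImageViewer                
              ┠────────────────────────────
              ┃     █     █     █          
              ┃████ █ █ █ █ █████ █ ███████
              ┃     █ █ █   █   █ █       █
              ┃ █████ █ █████ █ █ ███████ █
              ┃   █   █     █ █     █   █  
━━━━━━━━━━━━━━┃██ █████████ █ █████ ███ ███
              ┗━━━━━━━━━━━━━━━━━━━━━━━━━━━━
               ┃Inactive│$2955.36│72┃      
               ┃Pending │$277.07 │74┃      
               ┃Active  │$4649.34│3.┃      
               ┗━━━━━━━━━━━━━━━━━━━━┛      
                                           
                                           
                                           


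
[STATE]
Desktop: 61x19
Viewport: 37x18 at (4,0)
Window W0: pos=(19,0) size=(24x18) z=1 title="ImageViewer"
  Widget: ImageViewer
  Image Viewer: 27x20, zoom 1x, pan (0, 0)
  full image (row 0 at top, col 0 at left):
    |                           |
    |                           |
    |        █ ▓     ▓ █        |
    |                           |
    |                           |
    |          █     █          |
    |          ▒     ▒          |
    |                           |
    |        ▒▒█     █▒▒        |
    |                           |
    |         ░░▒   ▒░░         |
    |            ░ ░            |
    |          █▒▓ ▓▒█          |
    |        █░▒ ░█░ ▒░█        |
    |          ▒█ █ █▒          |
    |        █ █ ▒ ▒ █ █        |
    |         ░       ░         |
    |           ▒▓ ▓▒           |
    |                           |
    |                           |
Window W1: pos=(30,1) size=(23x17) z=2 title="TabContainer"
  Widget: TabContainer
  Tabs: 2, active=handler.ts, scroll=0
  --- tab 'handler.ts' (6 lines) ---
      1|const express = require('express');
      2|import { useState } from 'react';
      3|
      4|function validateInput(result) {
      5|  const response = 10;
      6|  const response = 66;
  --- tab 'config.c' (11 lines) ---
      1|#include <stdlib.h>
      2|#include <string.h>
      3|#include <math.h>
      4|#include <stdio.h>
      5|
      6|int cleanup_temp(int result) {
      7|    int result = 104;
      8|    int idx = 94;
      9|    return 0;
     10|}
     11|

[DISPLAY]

               ┏━━━━━━━━━━━━━━━━━━━━━
               ┃ ImageView┏━━━━━━━━━━
               ┠──────────┃ TabContai
               ┃          ┠──────────
               ┃          ┃[handler.t
               ┃        █ ┃──────────
               ┃          ┃const expr
               ┃          ┃import { u
               ┃          ┃          
               ┃          ┃function v
               ┃          ┃  const re
               ┃        ▒▒┃  const re
               ┃          ┃          
               ┃         ░┃          
               ┃          ┃          
               ┃          ┃          
               ┃        █░┃          
               ┗━━━━━━━━━━┗━━━━━━━━━━


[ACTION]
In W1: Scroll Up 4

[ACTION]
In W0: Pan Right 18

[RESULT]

               ┏━━━━━━━━━━━━━━━━━━━━━
               ┃ ImageView┏━━━━━━━━━━
               ┠──────────┃ TabContai
               ┃          ┠──────────
               ┃          ┃[handler.t
               ┃█         ┃──────────
               ┃          ┃const expr
               ┃          ┃import { u
               ┃          ┃          
               ┃          ┃function v
               ┃          ┃  const re
               ┃▒         ┃  const re
               ┃          ┃          
               ┃          ┃          
               ┃          ┃          
               ┃          ┃          
               ┃█         ┃          
               ┗━━━━━━━━━━┗━━━━━━━━━━


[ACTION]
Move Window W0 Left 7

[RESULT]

        ┏━━━━━━━━━━━━━━━━━━━━━━┓     
        ┃ ImageViewer     ┏━━━━━━━━━━
        ┠─────────────────┃ TabContai
        ┃                 ┠──────────
        ┃                 ┃[handler.t
        ┃█                ┃──────────
        ┃                 ┃const expr
        ┃                 ┃import { u
        ┃                 ┃          
        ┃                 ┃function v
        ┃                 ┃  const re
        ┃▒                ┃  const re
        ┃                 ┃          
        ┃                 ┃          
        ┃                 ┃          
        ┃                 ┃          
        ┃█                ┃          
        ┗━━━━━━━━━━━━━━━━━┗━━━━━━━━━━
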